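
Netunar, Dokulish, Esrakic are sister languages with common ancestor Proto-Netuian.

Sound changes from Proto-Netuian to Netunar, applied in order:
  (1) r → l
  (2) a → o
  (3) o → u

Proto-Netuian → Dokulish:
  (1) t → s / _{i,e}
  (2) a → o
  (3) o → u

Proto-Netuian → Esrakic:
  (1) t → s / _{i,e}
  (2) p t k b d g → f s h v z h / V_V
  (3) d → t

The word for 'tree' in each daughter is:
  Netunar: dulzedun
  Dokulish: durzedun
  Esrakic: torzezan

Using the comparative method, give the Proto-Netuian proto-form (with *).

Position 1: Netunar has d, Dokulish has d, Esrakic has t. Netunar preserves d here (none of its changes turn any other segment into d), so the proto-segment is *d.
Position 6: Netunar has d, Dokulish has d, Esrakic has z. Netunar preserves d here (none of its changes turn any other segment into d), so the proto-segment is *d.
Verify the candidate proto-form against each daughter:
Netunar: start from *dorzedan.
  rule 1 (unconditioned shift): dorzedan → dolzedan
  rule 2 (vowel merger): dolzedan → dolzedon
  rule 3 (vowel merger): dolzedon → dulzedun
  ⇒ Netunar dulzedun
Dokulish: *dorzedan
  dorzedan (rule 1 does not apply)
  dorzedan → dorzedon   [vowel merger]
  dorzedon → durzedun   [vowel merger]
  giving Dokulish durzedun.
Esrakic: start from *dorzedan.
  rule 1: no change — dorzedan
  rule 2 (intervocalic lenition): dorzedan → dorzezan
  rule 3 (unconditioned shift): dorzezan → torzezan
  ⇒ Esrakic torzezan
*dorzedan is the unique common source.

*dorzedan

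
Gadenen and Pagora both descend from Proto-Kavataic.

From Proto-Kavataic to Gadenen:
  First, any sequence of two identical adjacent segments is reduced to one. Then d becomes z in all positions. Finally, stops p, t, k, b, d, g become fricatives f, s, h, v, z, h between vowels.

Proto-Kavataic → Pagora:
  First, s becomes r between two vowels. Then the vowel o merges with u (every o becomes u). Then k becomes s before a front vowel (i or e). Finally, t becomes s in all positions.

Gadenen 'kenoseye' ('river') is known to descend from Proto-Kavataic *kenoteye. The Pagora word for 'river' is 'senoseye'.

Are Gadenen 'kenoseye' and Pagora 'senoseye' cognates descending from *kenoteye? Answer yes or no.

no

Derive the expected Pagora reflex of *kenoteye:
Pagora: *kenoteye
  kenoteye (rule 1 does not apply)
  kenoteye → kenuteye   [vowel merger]
  kenuteye → senuteye   [palatalisation]
  senuteye → senuseye   [unconditioned shift]
  giving Pagora senuseye.
The regular Pagora reflex would be 'senuseye', but the attested form is 'senoseye'. The correspondence is irregular, so they are not cognates (the Pagora form has a different source).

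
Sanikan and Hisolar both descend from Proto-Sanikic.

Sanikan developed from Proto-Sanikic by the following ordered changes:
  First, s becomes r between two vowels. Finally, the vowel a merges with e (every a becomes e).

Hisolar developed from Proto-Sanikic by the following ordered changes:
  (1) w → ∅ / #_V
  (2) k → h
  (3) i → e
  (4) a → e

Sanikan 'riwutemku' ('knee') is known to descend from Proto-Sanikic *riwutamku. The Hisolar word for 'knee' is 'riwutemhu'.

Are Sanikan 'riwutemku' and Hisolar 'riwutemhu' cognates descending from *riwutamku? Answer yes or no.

Derive the expected Hisolar reflex of *riwutamku:
Hisolar: *riwutamku > riwutamhu > rewutamhu > rewutemhu  (by unconditioned shift, vowel merger, vowel merger)
The regular Hisolar reflex would be 'rewutemhu', but the attested form is 'riwutemhu'. The correspondence is irregular, so they are not cognates (the Hisolar form has a different source).

no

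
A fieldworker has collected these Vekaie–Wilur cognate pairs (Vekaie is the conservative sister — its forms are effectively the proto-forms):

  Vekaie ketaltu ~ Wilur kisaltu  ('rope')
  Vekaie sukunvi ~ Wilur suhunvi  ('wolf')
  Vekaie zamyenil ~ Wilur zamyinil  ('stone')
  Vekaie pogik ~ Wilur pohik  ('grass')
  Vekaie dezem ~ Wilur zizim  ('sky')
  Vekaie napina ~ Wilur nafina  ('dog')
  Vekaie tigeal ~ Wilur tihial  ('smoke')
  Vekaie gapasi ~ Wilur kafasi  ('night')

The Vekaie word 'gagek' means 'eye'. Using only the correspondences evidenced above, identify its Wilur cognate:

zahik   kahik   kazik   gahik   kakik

kahik

gapasi ~ kafasi — Vekaie g corresponds to Wilur k word-initially before a back vowel.
tigeal ~ tihial — Vekaie g corresponds to Wilur h between vowels (before a front vowel).
ketaltu ~ kisaltu, dezem ~ zizim — Vekaie e corresponds to Wilur i after a consonant, before a consonant other than r, m, n, p, b, f, v.
Applying these to Vekaie 'gagek':
  gagek → kagek   (g→k word-initially before a back vowel)
  kagek → kahek   (g→h between vowels (before a front vowel))
  kahek → kahik   (e→i after a consonant, before a consonant other than r, m, n, p, b, f, v)
So the Wilur cognate is 'kahik'.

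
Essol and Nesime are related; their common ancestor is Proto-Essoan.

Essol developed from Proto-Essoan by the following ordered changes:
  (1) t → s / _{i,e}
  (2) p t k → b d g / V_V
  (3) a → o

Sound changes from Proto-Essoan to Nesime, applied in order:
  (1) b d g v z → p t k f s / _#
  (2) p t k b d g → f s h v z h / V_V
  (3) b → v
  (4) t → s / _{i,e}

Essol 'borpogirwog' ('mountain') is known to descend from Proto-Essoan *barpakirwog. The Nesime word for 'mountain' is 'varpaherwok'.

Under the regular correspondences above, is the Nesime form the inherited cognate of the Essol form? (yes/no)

Derive the expected Nesime reflex of *barpakirwog:
Nesime: *barpakirwog > barpakirwok > barpahirwok > varpahirwok  (by final devoicing, intervocalic lenition, unconditioned shift)
The regular Nesime reflex would be 'varpahirwok', but the attested form is 'varpaherwok'. The correspondence is irregular, so they are not cognates (the Nesime form has a different source).

no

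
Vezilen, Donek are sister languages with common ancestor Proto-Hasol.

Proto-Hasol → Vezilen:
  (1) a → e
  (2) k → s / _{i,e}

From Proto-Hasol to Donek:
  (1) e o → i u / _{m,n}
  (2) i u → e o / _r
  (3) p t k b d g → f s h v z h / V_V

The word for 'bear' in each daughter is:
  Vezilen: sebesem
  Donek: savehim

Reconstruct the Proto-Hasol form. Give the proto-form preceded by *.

*sabekem

Position 6: Vezilen has e, Donek has i. Taking the neighbouring segments as reconstructed: Vezilen e could go back to *a or *e; Donek i could go back to *e or *i — the one source consistent with every daughter is *e.
Position 3: Vezilen has b, Donek has v. Vezilen preserves b here (none of its changes turn any other segment into b), so the proto-segment is *b.
Continuing position by position gives *sabekem; check it forward:
Vezilen: *sabekem > sebekem > sebesem  (by vowel merger, palatalisation)
Donek: *sabekem
  sabekem → sabekim   [pre-nasal raising]
  sabekim (rule 2 does not apply)
  sabekim → savehim   [intervocalic lenition]
  giving Donek savehim.
No other proto-form is consistent with every reflex, so the reconstruction is *sabekem.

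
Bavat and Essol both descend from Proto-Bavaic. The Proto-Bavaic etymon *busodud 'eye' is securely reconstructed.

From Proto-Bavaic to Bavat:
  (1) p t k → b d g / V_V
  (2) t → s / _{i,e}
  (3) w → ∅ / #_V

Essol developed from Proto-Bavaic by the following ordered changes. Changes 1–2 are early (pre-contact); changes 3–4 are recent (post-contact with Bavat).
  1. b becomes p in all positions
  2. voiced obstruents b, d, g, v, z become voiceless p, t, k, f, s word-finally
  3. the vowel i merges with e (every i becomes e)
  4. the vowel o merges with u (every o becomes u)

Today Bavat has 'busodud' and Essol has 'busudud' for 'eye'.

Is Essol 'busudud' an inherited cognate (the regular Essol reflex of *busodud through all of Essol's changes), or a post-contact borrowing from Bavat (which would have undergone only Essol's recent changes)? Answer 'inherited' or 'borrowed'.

If inherited, *busodud would pass through all of Essol's changes:
Essol: start from *busodud.
  rule 1 (unconditioned shift): busodud → pusodud
  rule 2 (final devoicing): pusodud → pusodut
  rule 3: no change — pusodut
  rule 4 (vowel merger): pusodut → pusudut
  ⇒ Essol pusudut
If borrowed from Bavat 'busodud' after the early changes, it would undergo only the recent ones:
  rule 3 (vowel merger): no change (busodud)
  rule 4 (vowel merger): busodud → busudud
  ⇒ as a loan: busudud
Essol 'busudud' matches the loan outcome 'busudud', not the inherited 'pusudut' — it skipped the early Essol changes, so it was borrowed from Bavat.

borrowed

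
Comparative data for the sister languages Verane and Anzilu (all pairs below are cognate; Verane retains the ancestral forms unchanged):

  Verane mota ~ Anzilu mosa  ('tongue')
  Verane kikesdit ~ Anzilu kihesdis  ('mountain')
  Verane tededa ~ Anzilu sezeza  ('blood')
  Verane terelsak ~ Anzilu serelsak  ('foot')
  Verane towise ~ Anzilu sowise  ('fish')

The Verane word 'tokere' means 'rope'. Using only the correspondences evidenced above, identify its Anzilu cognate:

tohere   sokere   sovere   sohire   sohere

towise ~ sowise — Verane t corresponds to Anzilu s word-initially before a back vowel.
kikesdit ~ kihesdis — Verane k corresponds to Anzilu h between vowels (before a front vowel).
Applying these to Verane 'tokere':
  tokere → sokere   (t→s word-initially before a back vowel)
  sokere → sohere   (k→h between vowels (before a front vowel))
So the Anzilu cognate is 'sohere'.

sohere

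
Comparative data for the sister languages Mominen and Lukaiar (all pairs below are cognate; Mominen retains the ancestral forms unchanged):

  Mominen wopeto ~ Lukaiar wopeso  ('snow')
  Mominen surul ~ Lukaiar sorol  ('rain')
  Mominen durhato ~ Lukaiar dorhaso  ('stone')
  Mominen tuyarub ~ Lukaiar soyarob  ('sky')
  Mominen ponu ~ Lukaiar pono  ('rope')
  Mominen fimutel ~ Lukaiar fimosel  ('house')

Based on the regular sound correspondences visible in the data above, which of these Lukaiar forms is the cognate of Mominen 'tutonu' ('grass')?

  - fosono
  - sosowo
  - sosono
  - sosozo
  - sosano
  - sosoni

sosono

tuyarub ~ soyarob — Mominen t corresponds to Lukaiar s word-initially before a back vowel.
surul ~ sorol, tuyarub ~ soyarob — Mominen u corresponds to Lukaiar o after a consonant, before a consonant other than r, m, n, p, b, f, v.
wopeto ~ wopeso, durhato ~ dorhaso — Mominen t corresponds to Lukaiar s between vowels (before a back vowel).
ponu ~ pono — Mominen u corresponds to Lukaiar o word-finally.
Applying these to Mominen 'tutonu':
  tutonu → sutonu   (t→s word-initially before a back vowel)
  sutonu → sotonu   (u→o after a consonant, before a consonant other than r, m, n, p, b, f, v)
  sotonu → sosonu   (t→s between vowels (before a back vowel))
  sosonu → sosono   (u→o word-finally)
So the Lukaiar cognate is 'sosono'.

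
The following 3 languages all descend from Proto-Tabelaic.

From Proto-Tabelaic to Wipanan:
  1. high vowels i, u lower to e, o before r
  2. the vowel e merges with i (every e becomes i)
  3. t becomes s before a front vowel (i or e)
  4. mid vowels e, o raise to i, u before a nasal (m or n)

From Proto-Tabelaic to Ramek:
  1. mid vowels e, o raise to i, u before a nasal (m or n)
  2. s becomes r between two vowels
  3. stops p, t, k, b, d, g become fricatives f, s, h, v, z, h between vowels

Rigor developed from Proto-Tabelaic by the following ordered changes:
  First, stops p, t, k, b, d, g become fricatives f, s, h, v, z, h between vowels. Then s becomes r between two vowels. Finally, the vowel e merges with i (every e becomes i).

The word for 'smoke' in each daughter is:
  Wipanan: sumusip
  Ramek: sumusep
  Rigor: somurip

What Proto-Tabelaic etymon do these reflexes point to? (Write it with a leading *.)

Position 2: Wipanan has u, Ramek has u, Rigor has o. Rigor preserves o here (none of its changes turn any other segment into o), so the proto-segment is *o.
Position 6: Wipanan has i, Ramek has e, Rigor has i. Ramek preserves e here (none of its changes turn any other segment into e), so the proto-segment is *e.
Position 5: Wipanan has s, Ramek has s, Rigor has r. Taking the neighbouring segments as reconstructed: Wipanan s could go back to *t or *s; Ramek s can only go back to *t; Rigor r could go back to *t or *s or *r — the one source consistent with every daughter is *t.
Verify the candidate proto-form against each daughter:
Wipanan: *somutep
  somutep (rule 1 does not apply)
  somutep → somutip   [vowel merger]
  somutip → somusip   [palatalisation]
  somusip → sumusip   [pre-nasal raising]
  giving Wipanan sumusip.
Ramek: *somutep > sumutep > sumusep  (by pre-nasal raising, intervocalic lenition)
Rigor: *somutep > somusep > somurep > somurip  (by intervocalic lenition, rhotacism, vowel merger)
No other proto-form is consistent with every reflex, so the reconstruction is *somutep.

*somutep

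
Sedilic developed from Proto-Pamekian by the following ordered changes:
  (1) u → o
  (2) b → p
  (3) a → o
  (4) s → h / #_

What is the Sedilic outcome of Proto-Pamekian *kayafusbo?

koyofospo

Sedilic: *kayafusbo
  kayafusbo → kayafosbo   [vowel merger]
  kayafosbo → kayafospo   [unconditioned shift]
  kayafospo → koyofospo   [vowel merger]
  koyofospo (rule 4 does not apply)
  giving Sedilic koyofospo.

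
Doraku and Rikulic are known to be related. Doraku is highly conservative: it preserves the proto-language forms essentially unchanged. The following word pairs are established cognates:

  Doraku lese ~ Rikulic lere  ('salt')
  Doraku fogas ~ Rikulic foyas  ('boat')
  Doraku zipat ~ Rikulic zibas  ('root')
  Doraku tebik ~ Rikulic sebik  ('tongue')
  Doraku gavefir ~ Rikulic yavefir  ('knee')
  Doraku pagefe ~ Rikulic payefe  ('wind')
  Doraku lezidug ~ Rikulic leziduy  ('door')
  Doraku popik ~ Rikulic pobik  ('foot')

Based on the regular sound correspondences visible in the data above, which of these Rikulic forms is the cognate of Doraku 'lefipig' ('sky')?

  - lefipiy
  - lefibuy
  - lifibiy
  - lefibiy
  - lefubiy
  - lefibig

popik ~ pobik — Doraku p corresponds to Rikulic b between vowels (before a front vowel).
lezidug ~ leziduy — Doraku g corresponds to Rikulic y word-finally.
Applying these to Doraku 'lefipig':
  lefipig → lefibig   (p→b between vowels (before a front vowel))
  lefibig → lefibiy   (g→y word-finally)
So the Rikulic cognate is 'lefibiy'.

lefibiy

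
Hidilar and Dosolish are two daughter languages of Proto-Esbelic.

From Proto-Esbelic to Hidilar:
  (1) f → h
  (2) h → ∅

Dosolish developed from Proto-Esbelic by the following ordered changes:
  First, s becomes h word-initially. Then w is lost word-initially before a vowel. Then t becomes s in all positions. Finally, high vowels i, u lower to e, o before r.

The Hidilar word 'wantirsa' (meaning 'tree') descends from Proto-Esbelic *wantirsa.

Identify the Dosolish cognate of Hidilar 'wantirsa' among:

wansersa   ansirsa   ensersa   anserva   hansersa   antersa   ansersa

Dosolish: *wantirsa
  wantirsa (rule 1 does not apply)
  wantirsa → antirsa   [glide loss]
  antirsa → ansirsa   [unconditioned shift]
  ansirsa → ansersa   [pre-rhotic lowering]
  giving Dosolish ansersa.

ansersa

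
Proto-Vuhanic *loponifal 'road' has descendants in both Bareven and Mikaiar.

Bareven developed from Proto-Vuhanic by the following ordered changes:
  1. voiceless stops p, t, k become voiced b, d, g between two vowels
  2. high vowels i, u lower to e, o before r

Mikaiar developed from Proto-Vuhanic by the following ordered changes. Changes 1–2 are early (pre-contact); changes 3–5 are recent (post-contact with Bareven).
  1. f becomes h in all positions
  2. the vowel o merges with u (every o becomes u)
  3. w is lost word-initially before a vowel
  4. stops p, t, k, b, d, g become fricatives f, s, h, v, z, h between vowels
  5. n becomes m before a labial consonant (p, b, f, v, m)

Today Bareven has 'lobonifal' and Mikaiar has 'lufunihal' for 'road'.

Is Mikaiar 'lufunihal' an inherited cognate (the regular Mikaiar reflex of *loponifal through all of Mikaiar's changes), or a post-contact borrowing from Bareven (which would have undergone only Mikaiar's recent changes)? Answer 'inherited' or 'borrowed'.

inherited

If inherited, *loponifal would pass through all of Mikaiar's changes:
Mikaiar: *loponifal
  loponifal → loponihal   [unconditioned shift]
  loponihal → lupunihal   [vowel merger]
  lupunihal (rule 3 does not apply)
  lupunihal → lufunihal   [intervocalic lenition]
  lufunihal (rule 5 does not apply)
  giving Mikaiar lufunihal.
If borrowed from Bareven 'lobonifal' after the early changes, it would undergo only the recent ones:
  rule 3 (glide loss): no change (lobonifal)
  rule 4 (intervocalic lenition): lobonifal → lovonifal
  rule 5 (nasal place assimilation): no change (lovonifal)
  ⇒ as a loan: lovonifal
Mikaiar 'lufunihal' matches the inherited outcome exactly, so it is an inherited cognate, not a loan.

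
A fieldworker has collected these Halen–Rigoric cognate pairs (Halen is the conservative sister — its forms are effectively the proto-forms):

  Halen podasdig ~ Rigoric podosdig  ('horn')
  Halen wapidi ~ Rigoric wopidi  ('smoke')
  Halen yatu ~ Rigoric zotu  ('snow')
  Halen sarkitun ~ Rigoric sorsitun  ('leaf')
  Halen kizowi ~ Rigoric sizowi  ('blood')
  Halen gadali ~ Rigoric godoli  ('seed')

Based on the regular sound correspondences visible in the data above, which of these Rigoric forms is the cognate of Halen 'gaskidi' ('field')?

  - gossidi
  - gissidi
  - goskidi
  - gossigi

podasdig ~ podosdig, yatu ~ zotu — Halen a corresponds to Rigoric o after a consonant, before a consonant other than r, m, n, p, b, f, v.
sarkitun ~ sorsitun — Halen k corresponds to Rigoric s after a consonant, before a front vowel.
Applying these to Halen 'gaskidi':
  gaskidi → goskidi   (a→o after a consonant, before a consonant other than r, m, n, p, b, f, v)
  goskidi → gossidi   (k→s after a consonant, before a front vowel)
So the Rigoric cognate is 'gossidi'.

gossidi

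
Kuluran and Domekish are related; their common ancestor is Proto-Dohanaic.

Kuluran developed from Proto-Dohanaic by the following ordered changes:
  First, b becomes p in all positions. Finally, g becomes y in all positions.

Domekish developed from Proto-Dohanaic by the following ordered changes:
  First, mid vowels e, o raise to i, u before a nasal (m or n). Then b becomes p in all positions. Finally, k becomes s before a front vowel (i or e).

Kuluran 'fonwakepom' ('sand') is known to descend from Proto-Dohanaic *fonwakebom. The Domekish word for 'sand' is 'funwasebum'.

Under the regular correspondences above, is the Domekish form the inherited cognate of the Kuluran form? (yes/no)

Derive the expected Domekish reflex of *fonwakebom:
Domekish: *fonwakebom > funwakebum > funwakepum > funwasepum  (by pre-nasal raising, unconditioned shift, palatalisation)
The regular Domekish reflex would be 'funwasepum', but the attested form is 'funwasebum'. The correspondence is irregular, so they are not cognates (the Domekish form has a different source).

no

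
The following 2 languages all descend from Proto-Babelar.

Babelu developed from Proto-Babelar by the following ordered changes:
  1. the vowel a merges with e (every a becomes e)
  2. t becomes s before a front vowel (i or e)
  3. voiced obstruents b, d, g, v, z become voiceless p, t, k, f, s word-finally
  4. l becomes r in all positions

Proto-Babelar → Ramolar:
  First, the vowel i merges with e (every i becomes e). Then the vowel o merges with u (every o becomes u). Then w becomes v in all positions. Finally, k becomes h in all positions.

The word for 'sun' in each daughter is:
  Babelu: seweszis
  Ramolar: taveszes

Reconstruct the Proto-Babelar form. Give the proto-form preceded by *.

Position 7: Babelu has i, Ramolar has e. Babelu preserves i here (none of its changes turn any other segment into i), so the proto-segment is *i.
Position 1: Babelu has s, Ramolar has t. Ramolar preserves t here (none of its changes turn any other segment into t), so the proto-segment is *t.
Verify the candidate proto-form against each daughter:
Babelu: start from *taweszis.
  rule 1 (vowel merger): taweszis → teweszis
  rule 2 (palatalisation): teweszis → seweszis
  rule 3: no change — seweszis
  rule 4: no change — seweszis
  ⇒ Babelu seweszis
Ramolar: start from *taweszis.
  rule 1 (vowel merger): taweszis → taweszes
  rule 2: no change — taweszes
  rule 3 (unconditioned shift): taweszes → taveszes
  rule 4: no change — taveszes
  ⇒ Ramolar taveszes
No other proto-form is consistent with every reflex, so the reconstruction is *taweszis.

*taweszis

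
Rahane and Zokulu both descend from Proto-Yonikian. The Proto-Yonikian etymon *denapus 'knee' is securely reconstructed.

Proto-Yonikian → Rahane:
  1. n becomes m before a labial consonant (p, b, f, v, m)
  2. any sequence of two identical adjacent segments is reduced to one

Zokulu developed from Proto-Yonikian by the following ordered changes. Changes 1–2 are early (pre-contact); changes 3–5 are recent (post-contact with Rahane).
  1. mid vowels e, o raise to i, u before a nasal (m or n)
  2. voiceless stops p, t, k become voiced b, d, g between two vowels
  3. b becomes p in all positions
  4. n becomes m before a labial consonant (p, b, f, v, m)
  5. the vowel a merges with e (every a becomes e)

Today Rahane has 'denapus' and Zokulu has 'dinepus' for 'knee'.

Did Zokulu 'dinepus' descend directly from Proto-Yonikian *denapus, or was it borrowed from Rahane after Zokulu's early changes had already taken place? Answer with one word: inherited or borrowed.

If inherited, *denapus would pass through all of Zokulu's changes:
Zokulu: *denapus > dinapus > dinabus > dinapus > dinepus  (by pre-nasal raising, intervocalic voicing, unconditioned shift, vowel merger)
If borrowed from Rahane 'denapus' after the early changes, it would undergo only the recent ones:
  rule 3 (unconditioned shift): no change (denapus)
  rule 4 (nasal place assimilation): no change (denapus)
  rule 5 (vowel merger): denapus → denepus
  ⇒ as a loan: denepus
Zokulu 'dinepus' matches the inherited outcome exactly, so it is an inherited cognate, not a loan.

inherited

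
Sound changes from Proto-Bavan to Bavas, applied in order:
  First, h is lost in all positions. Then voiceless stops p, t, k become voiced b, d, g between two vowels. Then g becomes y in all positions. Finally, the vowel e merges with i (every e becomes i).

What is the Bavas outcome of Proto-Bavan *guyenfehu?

Bavas: *guyenfehu > guyenfeu > yuyenfeu > yuyinfiu  (by h-loss, unconditioned shift, vowel merger)

yuyinfiu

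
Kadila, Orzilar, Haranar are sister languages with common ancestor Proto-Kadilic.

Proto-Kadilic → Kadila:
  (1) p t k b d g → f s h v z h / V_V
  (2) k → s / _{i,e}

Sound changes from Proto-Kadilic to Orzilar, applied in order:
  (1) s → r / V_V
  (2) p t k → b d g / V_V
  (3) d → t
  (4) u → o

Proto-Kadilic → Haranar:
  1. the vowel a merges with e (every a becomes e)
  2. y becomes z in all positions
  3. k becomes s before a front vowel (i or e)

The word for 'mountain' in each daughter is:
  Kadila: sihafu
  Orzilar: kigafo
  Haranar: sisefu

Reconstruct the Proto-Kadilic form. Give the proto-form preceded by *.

Position 6: Kadila has u, Orzilar has o, Haranar has u. Kadila preserves u here (none of its changes turn any other segment into u), so the proto-segment is *u.
Position 1: Kadila has s, Orzilar has k, Haranar has s. Orzilar preserves k here (none of its changes turn any other segment into k), so the proto-segment is *k.
This points to *kikafu. Verify forward in each daughter:
Kadila: *kikafu
  kikafu → kihafu   [intervocalic lenition]
  kihafu → sihafu   [palatalisation]
  giving Kadila sihafu.
Orzilar: *kikafu > kigafu > kigafo  (by intervocalic voicing, vowel merger)
Haranar: start from *kikafu.
  rule 1 (vowel merger): kikafu → kikefu
  rule 2: no change — kikefu
  rule 3 (palatalisation): kikefu → sisefu
  ⇒ Haranar sisefu
No other proto-form is consistent with every reflex, so the reconstruction is *kikafu.

*kikafu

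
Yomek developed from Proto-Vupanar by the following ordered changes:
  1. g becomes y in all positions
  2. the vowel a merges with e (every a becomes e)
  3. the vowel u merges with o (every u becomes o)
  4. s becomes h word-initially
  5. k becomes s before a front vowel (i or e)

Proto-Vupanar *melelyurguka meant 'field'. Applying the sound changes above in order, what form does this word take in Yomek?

melelyoryose

Yomek: *melelyurguka > melelyuryuka > melelyuryuke > melelyoryoke > melelyoryose  (by unconditioned shift, vowel merger, vowel merger, palatalisation)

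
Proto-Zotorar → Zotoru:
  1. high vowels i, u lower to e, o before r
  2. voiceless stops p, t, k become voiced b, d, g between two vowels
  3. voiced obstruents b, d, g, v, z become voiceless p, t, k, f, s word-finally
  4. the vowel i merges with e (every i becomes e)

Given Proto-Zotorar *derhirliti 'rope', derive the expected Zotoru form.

derherlede

Zotoru: start from *derhirliti.
  rule 1 (pre-rhotic lowering): derhirliti → derherliti
  rule 2 (intervocalic voicing): derherliti → derherlidi
  rule 3: no change — derherlidi
  rule 4 (vowel merger): derherlidi → derherlede
  ⇒ Zotoru derherlede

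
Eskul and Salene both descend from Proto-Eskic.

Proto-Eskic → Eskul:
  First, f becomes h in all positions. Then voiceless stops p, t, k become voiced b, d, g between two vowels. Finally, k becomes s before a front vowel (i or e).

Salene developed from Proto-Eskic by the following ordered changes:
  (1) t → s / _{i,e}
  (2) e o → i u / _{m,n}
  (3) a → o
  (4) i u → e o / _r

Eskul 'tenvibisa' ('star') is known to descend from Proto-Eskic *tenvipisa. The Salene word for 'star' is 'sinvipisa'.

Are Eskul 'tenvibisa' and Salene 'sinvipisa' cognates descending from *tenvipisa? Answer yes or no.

no

Derive the expected Salene reflex of *tenvipisa:
Salene: start from *tenvipisa.
  rule 1 (palatalisation): tenvipisa → senvipisa
  rule 2 (pre-nasal raising): senvipisa → sinvipisa
  rule 3 (vowel merger): sinvipisa → sinvipiso
  rule 4: no change — sinvipiso
  ⇒ Salene sinvipiso
The regular Salene reflex would be 'sinvipiso', but the attested form is 'sinvipisa'. The correspondence is irregular, so they are not cognates (the Salene form has a different source).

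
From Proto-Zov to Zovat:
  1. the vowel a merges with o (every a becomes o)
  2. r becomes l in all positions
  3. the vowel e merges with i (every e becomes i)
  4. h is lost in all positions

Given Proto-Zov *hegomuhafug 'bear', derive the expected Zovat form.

igomuofug

Zovat: *hegomuhafug > hegomuhofug > higomuhofug > igomuofug  (by vowel merger, vowel merger, h-loss)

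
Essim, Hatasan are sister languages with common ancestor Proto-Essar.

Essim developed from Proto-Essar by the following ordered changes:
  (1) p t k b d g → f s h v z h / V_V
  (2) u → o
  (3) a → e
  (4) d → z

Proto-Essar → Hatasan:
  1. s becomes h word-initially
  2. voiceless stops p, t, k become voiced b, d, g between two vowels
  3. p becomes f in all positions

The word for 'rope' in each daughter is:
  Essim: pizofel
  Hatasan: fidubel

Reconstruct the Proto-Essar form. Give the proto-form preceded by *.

Position 3: Essim has z, Hatasan has d. Taking the neighbouring segments as reconstructed: Essim z could go back to *d or *z; Hatasan d could go back to *t or *d — the one source consistent with every daughter is *d.
Position 1: Essim has p, Hatasan has f. Essim preserves p here (none of its changes turn any other segment into p), so the proto-segment is *p.
Position 5: Essim has f, Hatasan has b. Taking the neighbouring segments as reconstructed: Essim f could go back to *p or *f; Hatasan b could go back to *p or *b — the one source consistent with every daughter is *p.
Verify the candidate proto-form against each daughter:
Essim: *pidupel
  pidupel → pizufel   [intervocalic lenition]
  pizufel → pizofel   [vowel merger]
  pizofel (rule 3 does not apply)
  pizofel (rule 4 does not apply)
  giving Essim pizofel.
Hatasan: start from *pidupel.
  rule 1: no change — pidupel
  rule 2 (intervocalic voicing): pidupel → pidubel
  rule 3 (unconditioned shift): pidubel → fidubel
  ⇒ Hatasan fidubel
No other proto-form is consistent with every reflex, so the reconstruction is *pidupel.

*pidupel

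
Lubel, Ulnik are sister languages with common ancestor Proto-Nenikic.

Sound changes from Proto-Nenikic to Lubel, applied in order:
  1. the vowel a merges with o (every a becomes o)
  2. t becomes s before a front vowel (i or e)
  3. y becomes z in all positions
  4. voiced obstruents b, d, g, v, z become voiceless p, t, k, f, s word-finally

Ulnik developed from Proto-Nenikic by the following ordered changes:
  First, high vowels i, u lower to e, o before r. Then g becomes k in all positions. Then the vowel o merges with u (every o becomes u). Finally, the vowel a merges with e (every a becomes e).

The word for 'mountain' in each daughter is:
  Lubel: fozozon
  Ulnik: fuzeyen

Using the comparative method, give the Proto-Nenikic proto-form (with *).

*fozayan

Position 5: Lubel has z, Ulnik has y. Ulnik preserves y here (none of its changes turn any other segment into y), so the proto-segment is *y.
Position 6: Lubel has o, Ulnik has e. Taking the neighbouring segments as reconstructed: Lubel o could go back to *a or *o; Ulnik e could go back to *a or *e — the one source consistent with every daughter is *a.
This points to *fozayan. Verify forward in each daughter:
Lubel: start from *fozayan.
  rule 1 (vowel merger): fozayan → fozoyon
  rule 2: no change — fozoyon
  rule 3 (unconditioned shift): fozoyon → fozozon
  rule 4: no change — fozozon
  ⇒ Lubel fozozon
Ulnik: start from *fozayan.
  rule 1: no change — fozayan
  rule 2: no change — fozayan
  rule 3 (vowel merger): fozayan → fuzayan
  rule 4 (vowel merger): fuzayan → fuzeyen
  ⇒ Ulnik fuzeyen
*fozayan is the unique common source.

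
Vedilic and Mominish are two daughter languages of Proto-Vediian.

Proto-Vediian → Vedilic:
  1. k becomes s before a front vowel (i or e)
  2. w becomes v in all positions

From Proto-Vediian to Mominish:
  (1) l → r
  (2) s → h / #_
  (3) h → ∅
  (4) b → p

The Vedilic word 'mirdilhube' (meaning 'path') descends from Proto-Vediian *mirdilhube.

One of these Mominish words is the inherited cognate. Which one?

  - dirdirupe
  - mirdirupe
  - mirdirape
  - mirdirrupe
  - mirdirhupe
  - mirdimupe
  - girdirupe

Mominish: *mirdilhube > mirdirhube > mirdirube > mirdirupe  (by unconditioned shift, h-loss, unconditioned shift)

mirdirupe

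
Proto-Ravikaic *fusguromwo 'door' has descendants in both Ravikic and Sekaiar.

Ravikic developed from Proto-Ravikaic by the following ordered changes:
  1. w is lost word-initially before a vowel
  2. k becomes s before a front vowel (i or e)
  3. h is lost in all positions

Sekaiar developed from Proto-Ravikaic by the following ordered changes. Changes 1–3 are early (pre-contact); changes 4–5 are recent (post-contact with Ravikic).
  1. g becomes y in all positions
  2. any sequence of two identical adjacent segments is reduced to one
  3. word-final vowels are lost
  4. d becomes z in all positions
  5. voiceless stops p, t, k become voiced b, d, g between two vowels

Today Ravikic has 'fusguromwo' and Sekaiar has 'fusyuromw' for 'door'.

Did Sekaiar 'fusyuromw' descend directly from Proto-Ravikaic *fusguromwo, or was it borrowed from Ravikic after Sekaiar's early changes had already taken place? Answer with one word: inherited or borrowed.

inherited

If inherited, *fusguromwo would pass through all of Sekaiar's changes:
Sekaiar: *fusguromwo
  fusguromwo → fusyuromwo   [unconditioned shift]
  fusyuromwo (rule 2 does not apply)
  fusyuromwo → fusyuromw   [apocope]
  fusyuromw (rule 4 does not apply)
  fusyuromw (rule 5 does not apply)
  giving Sekaiar fusyuromw.
If borrowed from Ravikic 'fusguromwo' after the early changes, it would undergo only the recent ones:
  rule 4 (unconditioned shift): no change (fusguromwo)
  rule 5 (intervocalic voicing): no change (fusguromwo)
  ⇒ as a loan: fusguromwo
Sekaiar 'fusyuromw' matches the inherited outcome exactly, so it is an inherited cognate, not a loan.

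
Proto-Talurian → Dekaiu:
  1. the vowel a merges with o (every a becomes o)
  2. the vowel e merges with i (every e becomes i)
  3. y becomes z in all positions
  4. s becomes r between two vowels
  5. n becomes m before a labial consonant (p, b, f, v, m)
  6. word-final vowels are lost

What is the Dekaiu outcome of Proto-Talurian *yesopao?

Dekaiu: start from *yesopao.
  rule 1 (vowel merger): yesopao → yesopoo
  rule 2 (vowel merger): yesopoo → yisopoo
  rule 3 (unconditioned shift): yisopoo → zisopoo
  rule 4 (rhotacism): zisopoo → ziropoo
  rule 5: no change — ziropoo
  rule 6 (apocope): ziropoo → ziropo
  ⇒ Dekaiu ziropo

ziropo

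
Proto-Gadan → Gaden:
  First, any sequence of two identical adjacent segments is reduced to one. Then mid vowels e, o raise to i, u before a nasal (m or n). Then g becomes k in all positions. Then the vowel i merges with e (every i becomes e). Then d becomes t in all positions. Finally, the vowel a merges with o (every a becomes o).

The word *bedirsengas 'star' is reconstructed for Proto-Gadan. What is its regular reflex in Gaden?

Gaden: *bedirsengas
  bedirsengas (rule 1 does not apply)
  bedirsengas → bedirsingas   [pre-nasal raising]
  bedirsingas → bedirsinkas   [unconditioned shift]
  bedirsinkas → bedersenkas   [vowel merger]
  bedersenkas → betersenkas   [unconditioned shift]
  betersenkas → betersenkos   [vowel merger]
  giving Gaden betersenkos.

betersenkos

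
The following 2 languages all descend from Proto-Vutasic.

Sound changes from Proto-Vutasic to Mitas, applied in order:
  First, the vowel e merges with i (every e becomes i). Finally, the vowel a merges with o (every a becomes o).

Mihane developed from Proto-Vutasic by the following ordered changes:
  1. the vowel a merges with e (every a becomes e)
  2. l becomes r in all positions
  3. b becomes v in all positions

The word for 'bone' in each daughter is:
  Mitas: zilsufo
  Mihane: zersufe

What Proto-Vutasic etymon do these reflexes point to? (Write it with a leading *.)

Position 2: Mitas has i, Mihane has e. Taking the neighbouring segments as reconstructed: Mitas i could go back to *e or *i; Mihane e could go back to *a or *e — the one source consistent with every daughter is *e.
Position 3: Mitas has l, Mihane has r. Mitas preserves l here (none of its changes turn any other segment into l), so the proto-segment is *l.
Position 7: Mitas has o, Mihane has e. Taking the neighbouring segments as reconstructed: Mitas o could go back to *a or *o; Mihane e could go back to *a or *e — the one source consistent with every daughter is *a.
Verify the candidate proto-form against each daughter:
Mitas: start from *zelsufa.
  rule 1 (vowel merger): zelsufa → zilsufa
  rule 2 (vowel merger): zilsufa → zilsufo
  ⇒ Mitas zilsufo
Mihane: *zelsufa > zelsufe > zersufe  (by vowel merger, unconditioned shift)
Only *zelsufa yields all of Mitas zilsufo, Mihane zersufe.

*zelsufa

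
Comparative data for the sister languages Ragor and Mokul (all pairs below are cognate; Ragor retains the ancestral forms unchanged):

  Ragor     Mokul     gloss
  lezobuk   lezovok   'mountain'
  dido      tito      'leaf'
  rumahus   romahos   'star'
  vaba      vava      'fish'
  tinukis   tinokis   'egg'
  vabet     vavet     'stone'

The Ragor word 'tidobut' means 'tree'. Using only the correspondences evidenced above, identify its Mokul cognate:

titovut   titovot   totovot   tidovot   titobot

dido ~ tito — Ragor d corresponds to Mokul t between vowels (before a back vowel).
lezobuk ~ lezovok — Ragor b corresponds to Mokul v between vowels (before a back vowel).
lezobuk ~ lezovok, rumahus ~ romahos — Ragor u corresponds to Mokul o after a consonant, before a consonant other than r, m, n, p, b, f, v.
Applying these to Ragor 'tidobut':
  tidobut → titobut   (d→t between vowels (before a back vowel))
  titobut → titovut   (b→v between vowels (before a back vowel))
  titovut → titovot   (u→o after a consonant, before a consonant other than r, m, n, p, b, f, v)
So the Mokul cognate is 'titovot'.

titovot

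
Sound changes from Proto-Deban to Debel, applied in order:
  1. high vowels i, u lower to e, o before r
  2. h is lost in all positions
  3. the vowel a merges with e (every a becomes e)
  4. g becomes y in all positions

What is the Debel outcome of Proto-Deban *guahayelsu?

Debel: *guahayelsu
  guahayelsu (rule 1 does not apply)
  guahayelsu → guaayelsu   [h-loss]
  guaayelsu → gueeyelsu   [vowel merger]
  gueeyelsu → yueeyelsu   [unconditioned shift]
  giving Debel yueeyelsu.

yueeyelsu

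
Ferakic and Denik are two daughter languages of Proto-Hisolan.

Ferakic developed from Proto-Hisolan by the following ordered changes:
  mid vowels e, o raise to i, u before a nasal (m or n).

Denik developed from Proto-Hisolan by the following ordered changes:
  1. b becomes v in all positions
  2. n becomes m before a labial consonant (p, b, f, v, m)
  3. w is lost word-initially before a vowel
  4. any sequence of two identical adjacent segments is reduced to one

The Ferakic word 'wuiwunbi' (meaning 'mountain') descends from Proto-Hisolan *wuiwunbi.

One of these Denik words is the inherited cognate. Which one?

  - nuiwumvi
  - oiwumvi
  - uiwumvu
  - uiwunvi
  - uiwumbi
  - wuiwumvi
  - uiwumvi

uiwumvi

Denik: *wuiwunbi
  wuiwunbi → wuiwunvi   [unconditioned shift]
  wuiwunvi → wuiwumvi   [nasal place assimilation]
  wuiwumvi → uiwumvi   [glide loss]
  uiwumvi (rule 4 does not apply)
  giving Denik uiwumvi.
The other candidates each miss or misapply at least one Denik change.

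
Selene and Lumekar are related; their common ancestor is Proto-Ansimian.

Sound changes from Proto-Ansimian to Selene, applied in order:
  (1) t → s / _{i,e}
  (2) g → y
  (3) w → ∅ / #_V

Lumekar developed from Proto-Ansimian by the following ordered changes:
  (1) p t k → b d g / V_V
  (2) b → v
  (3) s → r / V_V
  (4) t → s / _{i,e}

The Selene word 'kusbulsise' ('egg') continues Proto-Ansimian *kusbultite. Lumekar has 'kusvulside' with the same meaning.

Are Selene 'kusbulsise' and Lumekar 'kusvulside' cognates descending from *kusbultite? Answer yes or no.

yes

Derive the expected Lumekar reflex of *kusbultite:
Lumekar: *kusbultite
  kusbultite → kusbultide   [intervocalic voicing]
  kusbultide → kusvultide   [unconditioned shift]
  kusvultide (rule 3 does not apply)
  kusvultide → kusvulside   [palatalisation]
  giving Lumekar kusvulside.
Lumekar 'kusvulside' matches the regular reflex exactly, so the pair is cognate.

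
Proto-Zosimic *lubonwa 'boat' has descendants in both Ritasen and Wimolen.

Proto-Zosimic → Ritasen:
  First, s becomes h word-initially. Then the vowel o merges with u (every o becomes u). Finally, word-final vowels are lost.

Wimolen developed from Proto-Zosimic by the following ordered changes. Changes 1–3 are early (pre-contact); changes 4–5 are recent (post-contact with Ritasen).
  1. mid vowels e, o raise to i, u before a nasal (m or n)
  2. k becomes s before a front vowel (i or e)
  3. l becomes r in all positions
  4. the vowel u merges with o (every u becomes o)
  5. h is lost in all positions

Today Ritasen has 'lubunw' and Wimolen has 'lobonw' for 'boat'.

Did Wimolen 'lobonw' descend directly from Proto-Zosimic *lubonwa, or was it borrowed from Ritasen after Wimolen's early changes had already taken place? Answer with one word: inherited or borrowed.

If inherited, *lubonwa would pass through all of Wimolen's changes:
Wimolen: start from *lubonwa.
  rule 1 (pre-nasal raising): lubonwa → lubunwa
  rule 2: no change — lubunwa
  rule 3 (unconditioned shift): lubunwa → rubunwa
  rule 4 (vowel merger): rubunwa → robonwa
  rule 5: no change — robonwa
  ⇒ Wimolen robonwa
If borrowed from Ritasen 'lubunw' after the early changes, it would undergo only the recent ones:
  rule 4 (vowel merger): lubunw → lobonw
  rule 5 (h-loss): no change (lobonw)
  ⇒ as a loan: lobonw
Wimolen 'lobonw' matches the loan outcome 'lobonw', not the inherited 'robonwa' — it skipped the early Wimolen changes, so it was borrowed from Ritasen.

borrowed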